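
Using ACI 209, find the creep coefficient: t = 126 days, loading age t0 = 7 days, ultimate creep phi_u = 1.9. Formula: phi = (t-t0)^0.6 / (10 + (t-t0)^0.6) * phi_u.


dt = 126 - 7 = 119
phi = 119^0.6 / (10 + 119^0.6) * 1.9
= 1.211

1.211


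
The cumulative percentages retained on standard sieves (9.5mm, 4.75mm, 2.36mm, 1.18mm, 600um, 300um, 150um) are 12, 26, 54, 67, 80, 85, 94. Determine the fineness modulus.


FM = sum(cumulative % retained) / 100
= 418 / 100
= 4.18

4.18


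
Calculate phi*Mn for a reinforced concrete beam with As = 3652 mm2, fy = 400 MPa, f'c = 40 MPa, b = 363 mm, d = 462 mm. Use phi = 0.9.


a = As * fy / (0.85 * f'c * b)
= 3652 * 400 / (0.85 * 40 * 363)
= 118.3601 mm
Mn = As * fy * (d - a/2) / 10^6
= 588.4394 kN-m
phi*Mn = 0.9 * 588.4394 = 529.6 kN-m

529.6


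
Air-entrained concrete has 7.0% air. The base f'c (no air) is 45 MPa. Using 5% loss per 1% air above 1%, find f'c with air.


Strength loss = (7.0 - 1) * 5 = 30.0%
f'c = 45 * (1 - 30.0/100)
= 31.5 MPa

31.5


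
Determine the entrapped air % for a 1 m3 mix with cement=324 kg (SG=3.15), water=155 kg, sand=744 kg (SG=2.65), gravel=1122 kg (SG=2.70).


Vol cement = 324 / (3.15 * 1000) = 0.102857 m3
Vol water = 155 / 1000 = 0.155 m3
Vol sand = 744 / (2.65 * 1000) = 0.280755 m3
Vol gravel = 1122 / (2.70 * 1000) = 0.415556 m3
Total solid + water volume = 0.954167 m3
Air = (1 - 0.954167) * 100 = 4.58%

4.58


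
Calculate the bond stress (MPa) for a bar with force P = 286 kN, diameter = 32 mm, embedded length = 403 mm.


u = P / (pi * db * ld)
= 286 * 1000 / (pi * 32 * 403)
= 7.059 MPa

7.059


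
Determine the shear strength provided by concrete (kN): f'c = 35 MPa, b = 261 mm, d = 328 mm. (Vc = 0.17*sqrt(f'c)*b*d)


Vc = 0.17 * sqrt(35) * 261 * 328 / 1000
= 86.1 kN

86.1


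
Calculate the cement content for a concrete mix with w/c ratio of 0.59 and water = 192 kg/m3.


Cement = water / (w/c)
= 192 / 0.59
= 325.4 kg/m3

325.4


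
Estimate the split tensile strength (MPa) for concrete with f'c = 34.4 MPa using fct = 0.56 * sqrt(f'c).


fct = 0.56 * sqrt(34.4)
= 0.56 * 5.865
= 3.284 MPa

3.284


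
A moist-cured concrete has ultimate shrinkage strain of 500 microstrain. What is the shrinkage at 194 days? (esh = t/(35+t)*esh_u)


esh(194) = 194 / (35 + 194) * 500
= 194 / 229 * 500
= 423.6 microstrain

423.6


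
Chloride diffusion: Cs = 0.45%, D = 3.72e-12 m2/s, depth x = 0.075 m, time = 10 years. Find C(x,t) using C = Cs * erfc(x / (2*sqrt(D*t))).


t_seconds = 10 * 365.25 * 24 * 3600 = 315576000.0 s
arg = 0.075 / (2 * sqrt(3.72e-12 * 315576000.0))
= 1.0945
erfc(1.0945) = 0.1217
C = 0.45 * 0.1217 = 0.0547%

0.0547


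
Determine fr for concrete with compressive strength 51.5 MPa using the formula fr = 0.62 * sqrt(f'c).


fr = 0.62 * sqrt(51.5)
= 4.449 MPa

4.449


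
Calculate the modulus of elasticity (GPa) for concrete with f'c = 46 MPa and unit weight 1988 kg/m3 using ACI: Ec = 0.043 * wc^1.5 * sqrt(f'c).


Ec = 0.043 * 1988^1.5 * sqrt(46) / 1000
= 25.85 GPa

25.85


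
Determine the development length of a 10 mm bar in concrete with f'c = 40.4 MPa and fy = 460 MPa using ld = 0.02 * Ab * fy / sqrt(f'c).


Ab = pi * 10^2 / 4 = 78.54 mm2
ld = 0.02 * 78.54 * 460 / sqrt(40.4)
= 113.7 mm

113.7


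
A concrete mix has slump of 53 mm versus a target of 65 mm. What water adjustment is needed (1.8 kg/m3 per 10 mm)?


Difference = 65 - 53 = 12 mm
Water adjustment = 12 * 1.8 / 10 = 2.2 kg/m3

2.2


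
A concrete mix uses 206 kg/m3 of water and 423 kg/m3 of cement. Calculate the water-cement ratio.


w/c = water / cement
w/c = 206 / 423 = 0.487

0.487


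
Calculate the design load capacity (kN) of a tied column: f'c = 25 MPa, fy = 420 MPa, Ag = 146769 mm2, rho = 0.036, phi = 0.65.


Ast = rho * Ag = 0.036 * 146769 = 5283.684 mm2
phi*Pn = 0.65 * 0.80 * (0.85 * 25 * (146769 - 5283.684) + 420 * 5283.684) / 1000
= 2717.37 kN

2717.37


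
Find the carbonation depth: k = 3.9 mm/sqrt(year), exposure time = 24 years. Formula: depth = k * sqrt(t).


depth = k * sqrt(t)
= 3.9 * sqrt(24)
= 19.11 mm

19.11


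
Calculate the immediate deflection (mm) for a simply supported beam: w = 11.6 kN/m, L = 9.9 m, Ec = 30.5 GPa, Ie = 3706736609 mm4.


Convert: L = 9.9 m = 9900 mm, Ec = 30.5 GPa = 30500 MPa
delta = 5 * 11.6 * 9900^4 / (384 * 30500 * 3706736609)
= 12.83 mm

12.83


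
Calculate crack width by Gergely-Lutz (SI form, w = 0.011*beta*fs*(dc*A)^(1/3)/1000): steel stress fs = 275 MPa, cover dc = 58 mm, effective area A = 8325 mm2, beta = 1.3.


w = 0.011 * beta * fs * (dc * A)^(1/3) / 1000
= 0.011 * 1.3 * 275 * (58 * 8325)^(1/3) / 1000
= 0.309 mm

0.309


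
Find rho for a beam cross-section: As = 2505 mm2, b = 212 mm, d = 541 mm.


rho = As / (b * d)
= 2505 / (212 * 541)
= 0.0218

0.0218


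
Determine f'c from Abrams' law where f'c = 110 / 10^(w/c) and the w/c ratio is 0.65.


f'c = 110 / 10^0.65
= 110 / 4.467
= 24.63 MPa

24.63


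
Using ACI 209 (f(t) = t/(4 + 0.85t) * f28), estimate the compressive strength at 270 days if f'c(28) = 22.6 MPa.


f(270) = 270 / (4 + 0.85 * 270) * 22.6
= 270 / 233.5 * 22.6
= 26.13 MPa

26.13


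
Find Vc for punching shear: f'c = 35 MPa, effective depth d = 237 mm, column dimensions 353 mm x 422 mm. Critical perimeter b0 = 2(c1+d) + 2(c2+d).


b0 = 2*(353 + 237) + 2*(422 + 237) = 2498 mm
Vc = 0.33 * sqrt(35) * 2498 * 237 / 1000
= 1155.82 kN

1155.82


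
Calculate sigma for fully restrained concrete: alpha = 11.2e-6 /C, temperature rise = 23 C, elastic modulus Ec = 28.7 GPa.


sigma = alpha * dT * Ec
= 11.2e-6 * 23 * 28.7 * 1000
= 7.393 MPa

7.393


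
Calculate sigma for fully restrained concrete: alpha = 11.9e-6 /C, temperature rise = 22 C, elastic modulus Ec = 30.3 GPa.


sigma = alpha * dT * Ec
= 11.9e-6 * 22 * 30.3 * 1000
= 7.933 MPa

7.933


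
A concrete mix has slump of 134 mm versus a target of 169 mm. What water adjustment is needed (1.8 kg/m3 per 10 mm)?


Difference = 169 - 134 = 35 mm
Water adjustment = 35 * 1.8 / 10 = 6.3 kg/m3

6.3


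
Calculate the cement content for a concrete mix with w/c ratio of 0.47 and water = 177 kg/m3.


Cement = water / (w/c)
= 177 / 0.47
= 376.6 kg/m3

376.6


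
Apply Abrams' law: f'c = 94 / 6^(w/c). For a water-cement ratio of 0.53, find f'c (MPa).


f'c = 94 / 6^0.53
= 94 / 2.585
= 36.37 MPa

36.37


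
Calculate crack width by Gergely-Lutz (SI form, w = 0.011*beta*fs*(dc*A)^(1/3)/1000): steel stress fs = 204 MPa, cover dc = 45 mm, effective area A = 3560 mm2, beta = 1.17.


w = 0.011 * beta * fs * (dc * A)^(1/3) / 1000
= 0.011 * 1.17 * 204 * (45 * 3560)^(1/3) / 1000
= 0.143 mm

0.143


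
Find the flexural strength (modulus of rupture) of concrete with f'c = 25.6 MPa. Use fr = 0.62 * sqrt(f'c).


fr = 0.62 * sqrt(25.6)
= 3.137 MPa

3.137


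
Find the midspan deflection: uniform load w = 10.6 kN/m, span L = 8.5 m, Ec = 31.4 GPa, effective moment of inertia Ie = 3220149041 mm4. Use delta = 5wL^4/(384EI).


Convert: L = 8.5 m = 8500 mm, Ec = 31.4 GPa = 31400 MPa
delta = 5 * 10.6 * 8500^4 / (384 * 31400 * 3220149041)
= 7.13 mm

7.13


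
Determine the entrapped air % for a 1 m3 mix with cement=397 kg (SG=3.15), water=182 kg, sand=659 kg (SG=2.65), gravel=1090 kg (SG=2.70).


Vol cement = 397 / (3.15 * 1000) = 0.126032 m3
Vol water = 182 / 1000 = 0.182 m3
Vol sand = 659 / (2.65 * 1000) = 0.248679 m3
Vol gravel = 1090 / (2.70 * 1000) = 0.403704 m3
Total solid + water volume = 0.960415 m3
Air = (1 - 0.960415) * 100 = 3.96%

3.96


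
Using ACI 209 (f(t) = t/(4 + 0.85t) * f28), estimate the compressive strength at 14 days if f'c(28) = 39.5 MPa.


f(14) = 14 / (4 + 0.85 * 14) * 39.5
= 14 / 15.9 * 39.5
= 34.78 MPa

34.78


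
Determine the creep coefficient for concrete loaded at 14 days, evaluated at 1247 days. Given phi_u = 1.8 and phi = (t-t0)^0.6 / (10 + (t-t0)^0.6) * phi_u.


dt = 1247 - 14 = 1233
phi = 1233^0.6 / (10 + 1233^0.6) * 1.8
= 1.579

1.579


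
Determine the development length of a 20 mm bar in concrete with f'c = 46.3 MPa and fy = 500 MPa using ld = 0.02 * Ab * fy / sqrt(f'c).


Ab = pi * 20^2 / 4 = 314.159 mm2
ld = 0.02 * 314.159 * 500 / sqrt(46.3)
= 461.7 mm

461.7


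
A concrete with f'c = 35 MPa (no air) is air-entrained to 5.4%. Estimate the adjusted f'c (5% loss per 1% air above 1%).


Strength loss = (5.4 - 1) * 5 = 22.0%
f'c = 35 * (1 - 22.0/100)
= 27.3 MPa

27.3


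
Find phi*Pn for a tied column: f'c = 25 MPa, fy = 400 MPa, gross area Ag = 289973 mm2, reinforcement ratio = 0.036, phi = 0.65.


Ast = rho * Ag = 0.036 * 289973 = 10439.028 mm2
phi*Pn = 0.65 * 0.80 * (0.85 * 25 * (289973 - 10439.028) + 400 * 10439.028) / 1000
= 5260.17 kN

5260.17


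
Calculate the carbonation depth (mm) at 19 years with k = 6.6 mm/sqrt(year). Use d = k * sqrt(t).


depth = k * sqrt(t)
= 6.6 * sqrt(19)
= 28.77 mm

28.77


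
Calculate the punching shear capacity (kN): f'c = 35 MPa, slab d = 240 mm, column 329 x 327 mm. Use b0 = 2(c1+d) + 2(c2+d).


b0 = 2*(329 + 240) + 2*(327 + 240) = 2272 mm
Vc = 0.33 * sqrt(35) * 2272 * 240 / 1000
= 1064.55 kN

1064.55


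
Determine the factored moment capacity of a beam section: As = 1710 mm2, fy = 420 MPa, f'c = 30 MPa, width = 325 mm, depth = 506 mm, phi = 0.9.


a = As * fy / (0.85 * f'c * b)
= 1710 * 420 / (0.85 * 30 * 325)
= 86.6606 mm
Mn = As * fy * (d - a/2) / 10^6
= 332.2894 kN-m
phi*Mn = 0.9 * 332.2894 = 299.06 kN-m

299.06


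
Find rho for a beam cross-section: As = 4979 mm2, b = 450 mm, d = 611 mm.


rho = As / (b * d)
= 4979 / (450 * 611)
= 0.0181

0.0181


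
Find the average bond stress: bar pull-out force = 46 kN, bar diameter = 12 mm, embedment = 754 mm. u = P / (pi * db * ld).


u = P / (pi * db * ld)
= 46 * 1000 / (pi * 12 * 754)
= 1.618 MPa

1.618


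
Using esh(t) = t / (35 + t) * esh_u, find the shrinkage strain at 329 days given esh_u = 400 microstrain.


esh(329) = 329 / (35 + 329) * 400
= 329 / 364 * 400
= 361.5 microstrain

361.5


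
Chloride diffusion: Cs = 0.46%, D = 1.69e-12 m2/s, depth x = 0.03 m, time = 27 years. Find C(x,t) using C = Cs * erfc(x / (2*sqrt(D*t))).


t_seconds = 27 * 365.25 * 24 * 3600 = 852055200.0 s
arg = 0.03 / (2 * sqrt(1.69e-12 * 852055200.0))
= 0.3953
erfc(0.3953) = 0.5761
C = 0.46 * 0.5761 = 0.265%

0.265


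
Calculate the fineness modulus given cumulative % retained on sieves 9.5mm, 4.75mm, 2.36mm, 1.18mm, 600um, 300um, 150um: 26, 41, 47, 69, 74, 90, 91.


FM = sum(cumulative % retained) / 100
= 438 / 100
= 4.38

4.38


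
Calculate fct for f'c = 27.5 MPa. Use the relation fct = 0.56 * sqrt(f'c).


fct = 0.56 * sqrt(27.5)
= 0.56 * 5.244
= 2.937 MPa

2.937


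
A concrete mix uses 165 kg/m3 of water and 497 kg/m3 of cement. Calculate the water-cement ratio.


w/c = water / cement
w/c = 165 / 497 = 0.332

0.332


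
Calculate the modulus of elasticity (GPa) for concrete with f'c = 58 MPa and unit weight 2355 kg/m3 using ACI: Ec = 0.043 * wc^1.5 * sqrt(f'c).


Ec = 0.043 * 2355^1.5 * sqrt(58) / 1000
= 37.43 GPa

37.43


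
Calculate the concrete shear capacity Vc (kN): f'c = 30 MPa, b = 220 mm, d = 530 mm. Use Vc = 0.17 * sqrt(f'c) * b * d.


Vc = 0.17 * sqrt(30) * 220 * 530 / 1000
= 108.57 kN

108.57


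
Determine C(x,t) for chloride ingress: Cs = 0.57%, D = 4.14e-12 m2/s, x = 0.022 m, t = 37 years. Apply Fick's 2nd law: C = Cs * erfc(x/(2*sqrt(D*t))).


t_seconds = 37 * 365.25 * 24 * 3600 = 1167631200.0 s
arg = 0.022 / (2 * sqrt(4.14e-12 * 1167631200.0))
= 0.1582
erfc(0.1582) = 0.823
C = 0.57 * 0.823 = 0.4691%

0.4691


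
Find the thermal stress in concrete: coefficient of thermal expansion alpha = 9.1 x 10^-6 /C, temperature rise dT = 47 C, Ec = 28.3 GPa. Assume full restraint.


sigma = alpha * dT * Ec
= 9.1e-6 * 47 * 28.3 * 1000
= 12.104 MPa

12.104


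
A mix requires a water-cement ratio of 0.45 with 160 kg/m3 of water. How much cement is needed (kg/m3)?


Cement = water / (w/c)
= 160 / 0.45
= 355.6 kg/m3

355.6


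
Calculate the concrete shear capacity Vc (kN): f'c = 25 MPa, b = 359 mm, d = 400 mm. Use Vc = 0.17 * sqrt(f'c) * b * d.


Vc = 0.17 * sqrt(25) * 359 * 400 / 1000
= 122.06 kN

122.06


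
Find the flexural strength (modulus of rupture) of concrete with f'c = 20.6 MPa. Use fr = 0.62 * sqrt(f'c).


fr = 0.62 * sqrt(20.6)
= 2.814 MPa

2.814


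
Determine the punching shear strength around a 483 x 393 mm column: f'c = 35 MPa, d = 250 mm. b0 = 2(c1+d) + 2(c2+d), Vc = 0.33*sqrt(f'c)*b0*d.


b0 = 2*(483 + 250) + 2*(393 + 250) = 2752 mm
Vc = 0.33 * sqrt(35) * 2752 * 250 / 1000
= 1343.19 kN

1343.19


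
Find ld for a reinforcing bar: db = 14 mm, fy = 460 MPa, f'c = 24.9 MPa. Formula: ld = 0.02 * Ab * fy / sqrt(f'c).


Ab = pi * 14^2 / 4 = 153.938 mm2
ld = 0.02 * 153.938 * 460 / sqrt(24.9)
= 283.8 mm

283.8


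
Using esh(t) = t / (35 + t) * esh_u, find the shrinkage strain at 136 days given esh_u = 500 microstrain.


esh(136) = 136 / (35 + 136) * 500
= 136 / 171 * 500
= 397.7 microstrain

397.7


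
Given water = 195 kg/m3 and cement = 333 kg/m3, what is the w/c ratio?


w/c = water / cement
w/c = 195 / 333 = 0.586

0.586


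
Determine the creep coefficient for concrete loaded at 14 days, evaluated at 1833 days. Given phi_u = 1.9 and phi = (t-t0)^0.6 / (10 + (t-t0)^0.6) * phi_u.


dt = 1833 - 14 = 1819
phi = 1819^0.6 / (10 + 1819^0.6) * 1.9
= 1.711

1.711


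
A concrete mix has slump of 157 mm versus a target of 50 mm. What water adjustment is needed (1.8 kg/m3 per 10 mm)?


Difference = 50 - 157 = -107 mm
Water adjustment = -107 * 1.8 / 10 = -19.3 kg/m3

-19.3


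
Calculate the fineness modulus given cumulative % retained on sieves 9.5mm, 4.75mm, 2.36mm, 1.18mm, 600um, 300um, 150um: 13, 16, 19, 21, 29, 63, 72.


FM = sum(cumulative % retained) / 100
= 233 / 100
= 2.33

2.33


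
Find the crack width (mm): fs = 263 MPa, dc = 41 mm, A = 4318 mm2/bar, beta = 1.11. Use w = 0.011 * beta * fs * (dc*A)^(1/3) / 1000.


w = 0.011 * beta * fs * (dc * A)^(1/3) / 1000
= 0.011 * 1.11 * 263 * (41 * 4318)^(1/3) / 1000
= 0.18 mm

0.18


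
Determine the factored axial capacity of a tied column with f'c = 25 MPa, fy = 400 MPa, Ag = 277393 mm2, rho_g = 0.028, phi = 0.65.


Ast = rho * Ag = 0.028 * 277393 = 7767.004 mm2
phi*Pn = 0.65 * 0.80 * (0.85 * 25 * (277393 - 7767.004) + 400 * 7767.004) / 1000
= 4594.9 kN

4594.9


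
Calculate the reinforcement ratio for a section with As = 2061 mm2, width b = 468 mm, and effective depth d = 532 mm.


rho = As / (b * d)
= 2061 / (468 * 532)
= 0.0083

0.0083


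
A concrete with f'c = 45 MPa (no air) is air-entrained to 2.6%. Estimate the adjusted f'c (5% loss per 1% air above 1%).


Strength loss = (2.6 - 1) * 5 = 8.0%
f'c = 45 * (1 - 8.0/100)
= 41.4 MPa

41.4


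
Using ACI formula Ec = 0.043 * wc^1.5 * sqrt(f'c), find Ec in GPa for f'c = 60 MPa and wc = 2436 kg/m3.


Ec = 0.043 * 2436^1.5 * sqrt(60) / 1000
= 40.05 GPa

40.05


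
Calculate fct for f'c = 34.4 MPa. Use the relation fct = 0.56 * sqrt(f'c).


fct = 0.56 * sqrt(34.4)
= 0.56 * 5.865
= 3.284 MPa

3.284


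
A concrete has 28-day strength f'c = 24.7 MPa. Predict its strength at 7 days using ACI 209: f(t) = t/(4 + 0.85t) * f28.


f(7) = 7 / (4 + 0.85 * 7) * 24.7
= 7 / 9.95 * 24.7
= 17.38 MPa

17.38


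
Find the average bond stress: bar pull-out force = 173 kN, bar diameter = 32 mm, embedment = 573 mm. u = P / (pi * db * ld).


u = P / (pi * db * ld)
= 173 * 1000 / (pi * 32 * 573)
= 3.003 MPa

3.003


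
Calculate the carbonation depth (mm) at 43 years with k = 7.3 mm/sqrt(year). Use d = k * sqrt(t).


depth = k * sqrt(t)
= 7.3 * sqrt(43)
= 47.87 mm

47.87


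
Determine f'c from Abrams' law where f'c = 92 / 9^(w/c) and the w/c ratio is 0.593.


f'c = 92 / 9^0.593
= 92 / 3.68
= 25.0 MPa

25.0


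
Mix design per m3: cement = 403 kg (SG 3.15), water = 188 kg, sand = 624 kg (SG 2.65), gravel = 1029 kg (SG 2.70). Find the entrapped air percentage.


Vol cement = 403 / (3.15 * 1000) = 0.127937 m3
Vol water = 188 / 1000 = 0.188 m3
Vol sand = 624 / (2.65 * 1000) = 0.235472 m3
Vol gravel = 1029 / (2.70 * 1000) = 0.381111 m3
Total solid + water volume = 0.932519 m3
Air = (1 - 0.932519) * 100 = 6.75%

6.75


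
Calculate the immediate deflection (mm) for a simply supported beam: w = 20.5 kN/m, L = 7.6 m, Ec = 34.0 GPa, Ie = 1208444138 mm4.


Convert: L = 7.6 m = 7600 mm, Ec = 34.0 GPa = 34000 MPa
delta = 5 * 20.5 * 7600^4 / (384 * 34000 * 1208444138)
= 21.67 mm

21.67


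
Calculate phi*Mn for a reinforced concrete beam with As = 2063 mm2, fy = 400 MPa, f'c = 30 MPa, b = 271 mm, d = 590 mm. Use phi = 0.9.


a = As * fy / (0.85 * f'c * b)
= 2063 * 400 / (0.85 * 30 * 271)
= 119.4125 mm
Mn = As * fy * (d - a/2) / 10^6
= 437.5984 kN-m
phi*Mn = 0.9 * 437.5984 = 393.84 kN-m

393.84


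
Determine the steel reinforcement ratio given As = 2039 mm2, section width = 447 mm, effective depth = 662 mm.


rho = As / (b * d)
= 2039 / (447 * 662)
= 0.0069

0.0069


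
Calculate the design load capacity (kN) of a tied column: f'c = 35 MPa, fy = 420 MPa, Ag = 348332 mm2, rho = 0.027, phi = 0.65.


Ast = rho * Ag = 0.027 * 348332 = 9404.964 mm2
phi*Pn = 0.65 * 0.80 * (0.85 * 35 * (348332 - 9404.964) + 420 * 9404.964) / 1000
= 7297.25 kN

7297.25


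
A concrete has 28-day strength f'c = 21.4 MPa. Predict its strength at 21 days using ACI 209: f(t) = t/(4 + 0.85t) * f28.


f(21) = 21 / (4 + 0.85 * 21) * 21.4
= 21 / 21.85 * 21.4
= 20.57 MPa

20.57


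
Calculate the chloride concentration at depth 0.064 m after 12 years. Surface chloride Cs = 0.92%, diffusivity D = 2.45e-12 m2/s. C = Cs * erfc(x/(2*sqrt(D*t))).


t_seconds = 12 * 365.25 * 24 * 3600 = 378691200.0 s
arg = 0.064 / (2 * sqrt(2.45e-12 * 378691200.0))
= 1.0506
erfc(1.0506) = 0.1374
C = 0.92 * 0.1374 = 0.1264%

0.1264


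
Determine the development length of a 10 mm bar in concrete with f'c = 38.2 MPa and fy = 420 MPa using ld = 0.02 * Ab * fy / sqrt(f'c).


Ab = pi * 10^2 / 4 = 78.54 mm2
ld = 0.02 * 78.54 * 420 / sqrt(38.2)
= 106.7 mm

106.7


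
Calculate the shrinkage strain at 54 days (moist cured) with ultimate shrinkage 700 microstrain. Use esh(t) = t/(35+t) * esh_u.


esh(54) = 54 / (35 + 54) * 700
= 54 / 89 * 700
= 424.7 microstrain

424.7


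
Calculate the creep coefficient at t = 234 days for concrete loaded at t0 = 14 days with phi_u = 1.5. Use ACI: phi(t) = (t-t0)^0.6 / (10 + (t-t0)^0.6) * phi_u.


dt = 234 - 14 = 220
phi = 220^0.6 / (10 + 220^0.6) * 1.5
= 1.077

1.077


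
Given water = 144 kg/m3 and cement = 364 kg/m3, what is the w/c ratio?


w/c = water / cement
w/c = 144 / 364 = 0.396

0.396


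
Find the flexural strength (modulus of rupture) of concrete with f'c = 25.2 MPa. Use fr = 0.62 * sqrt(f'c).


fr = 0.62 * sqrt(25.2)
= 3.112 MPa

3.112


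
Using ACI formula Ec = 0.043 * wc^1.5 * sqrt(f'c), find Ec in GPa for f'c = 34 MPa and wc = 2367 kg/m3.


Ec = 0.043 * 2367^1.5 * sqrt(34) / 1000
= 28.87 GPa

28.87


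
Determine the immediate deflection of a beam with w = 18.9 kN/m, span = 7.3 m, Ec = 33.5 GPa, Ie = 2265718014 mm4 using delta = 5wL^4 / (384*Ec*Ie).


Convert: L = 7.3 m = 7300 mm, Ec = 33.5 GPa = 33500 MPa
delta = 5 * 18.9 * 7300^4 / (384 * 33500 * 2265718014)
= 9.21 mm

9.21


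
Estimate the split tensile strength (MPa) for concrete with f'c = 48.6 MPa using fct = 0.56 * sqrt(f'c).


fct = 0.56 * sqrt(48.6)
= 0.56 * 6.971
= 3.904 MPa

3.904


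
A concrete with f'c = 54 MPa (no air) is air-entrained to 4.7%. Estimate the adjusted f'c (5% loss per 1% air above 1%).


Strength loss = (4.7 - 1) * 5 = 18.5%
f'c = 54 * (1 - 18.5/100)
= 44.01 MPa

44.01


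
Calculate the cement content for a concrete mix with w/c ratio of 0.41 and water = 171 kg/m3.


Cement = water / (w/c)
= 171 / 0.41
= 417.1 kg/m3

417.1


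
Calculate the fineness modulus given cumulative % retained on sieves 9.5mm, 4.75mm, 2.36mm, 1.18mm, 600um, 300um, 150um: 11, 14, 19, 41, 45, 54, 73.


FM = sum(cumulative % retained) / 100
= 257 / 100
= 2.57

2.57


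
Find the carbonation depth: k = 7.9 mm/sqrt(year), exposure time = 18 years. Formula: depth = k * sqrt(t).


depth = k * sqrt(t)
= 7.9 * sqrt(18)
= 33.52 mm

33.52


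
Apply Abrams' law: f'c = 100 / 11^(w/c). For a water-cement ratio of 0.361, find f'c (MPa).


f'c = 100 / 11^0.361
= 100 / 2.377
= 42.08 MPa

42.08


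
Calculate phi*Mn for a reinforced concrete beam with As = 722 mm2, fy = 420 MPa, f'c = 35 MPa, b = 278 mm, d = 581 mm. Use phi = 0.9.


a = As * fy / (0.85 * f'c * b)
= 722 * 420 / (0.85 * 35 * 278)
= 36.6653 mm
Mn = As * fy * (d - a/2) / 10^6
= 170.6233 kN-m
phi*Mn = 0.9 * 170.6233 = 153.56 kN-m

153.56


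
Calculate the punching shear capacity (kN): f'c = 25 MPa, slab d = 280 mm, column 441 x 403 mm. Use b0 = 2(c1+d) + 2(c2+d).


b0 = 2*(441 + 280) + 2*(403 + 280) = 2808 mm
Vc = 0.33 * sqrt(25) * 2808 * 280 / 1000
= 1297.3 kN

1297.3


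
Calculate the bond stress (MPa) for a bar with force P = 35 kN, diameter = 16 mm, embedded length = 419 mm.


u = P / (pi * db * ld)
= 35 * 1000 / (pi * 16 * 419)
= 1.662 MPa

1.662


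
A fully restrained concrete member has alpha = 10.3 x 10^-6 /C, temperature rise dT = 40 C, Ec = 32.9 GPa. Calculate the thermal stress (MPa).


sigma = alpha * dT * Ec
= 10.3e-6 * 40 * 32.9 * 1000
= 13.555 MPa

13.555


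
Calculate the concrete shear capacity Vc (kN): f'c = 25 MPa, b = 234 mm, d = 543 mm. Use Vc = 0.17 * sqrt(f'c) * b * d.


Vc = 0.17 * sqrt(25) * 234 * 543 / 1000
= 108.0 kN

108.0


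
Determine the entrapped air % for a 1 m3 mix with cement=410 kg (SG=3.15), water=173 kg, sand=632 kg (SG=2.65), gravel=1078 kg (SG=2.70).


Vol cement = 410 / (3.15 * 1000) = 0.130159 m3
Vol water = 173 / 1000 = 0.173 m3
Vol sand = 632 / (2.65 * 1000) = 0.238491 m3
Vol gravel = 1078 / (2.70 * 1000) = 0.399259 m3
Total solid + water volume = 0.940909 m3
Air = (1 - 0.940909) * 100 = 5.91%

5.91


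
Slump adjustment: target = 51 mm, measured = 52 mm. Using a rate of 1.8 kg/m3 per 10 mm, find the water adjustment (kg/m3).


Difference = 51 - 52 = -1 mm
Water adjustment = -1 * 1.8 / 10 = -0.2 kg/m3

-0.2


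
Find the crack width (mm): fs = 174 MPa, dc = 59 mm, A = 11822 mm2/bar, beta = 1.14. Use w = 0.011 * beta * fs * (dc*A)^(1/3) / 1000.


w = 0.011 * beta * fs * (dc * A)^(1/3) / 1000
= 0.011 * 1.14 * 174 * (59 * 11822)^(1/3) / 1000
= 0.194 mm

0.194


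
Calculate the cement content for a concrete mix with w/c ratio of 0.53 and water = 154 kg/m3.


Cement = water / (w/c)
= 154 / 0.53
= 290.6 kg/m3

290.6


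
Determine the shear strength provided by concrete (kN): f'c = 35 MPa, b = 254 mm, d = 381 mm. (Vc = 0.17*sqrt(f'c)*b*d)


Vc = 0.17 * sqrt(35) * 254 * 381 / 1000
= 97.33 kN

97.33


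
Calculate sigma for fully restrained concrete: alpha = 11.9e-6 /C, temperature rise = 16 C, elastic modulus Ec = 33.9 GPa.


sigma = alpha * dT * Ec
= 11.9e-6 * 16 * 33.9 * 1000
= 6.455 MPa

6.455


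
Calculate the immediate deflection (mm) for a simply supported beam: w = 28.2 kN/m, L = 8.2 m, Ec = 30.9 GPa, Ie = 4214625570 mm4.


Convert: L = 8.2 m = 8200 mm, Ec = 30.9 GPa = 30900 MPa
delta = 5 * 28.2 * 8200^4 / (384 * 30900 * 4214625570)
= 12.75 mm

12.75


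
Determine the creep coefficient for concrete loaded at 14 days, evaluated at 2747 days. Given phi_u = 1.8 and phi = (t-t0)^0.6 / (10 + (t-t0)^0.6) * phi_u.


dt = 2747 - 14 = 2733
phi = 2733^0.6 / (10 + 2733^0.6) * 1.8
= 1.656

1.656


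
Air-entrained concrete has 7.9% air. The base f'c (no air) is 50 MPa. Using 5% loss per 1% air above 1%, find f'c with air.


Strength loss = (7.9 - 1) * 5 = 34.5%
f'c = 50 * (1 - 34.5/100)
= 32.75 MPa

32.75


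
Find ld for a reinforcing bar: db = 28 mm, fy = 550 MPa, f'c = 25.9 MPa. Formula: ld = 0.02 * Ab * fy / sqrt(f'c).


Ab = pi * 28^2 / 4 = 615.752 mm2
ld = 0.02 * 615.752 * 550 / sqrt(25.9)
= 1330.9 mm

1330.9


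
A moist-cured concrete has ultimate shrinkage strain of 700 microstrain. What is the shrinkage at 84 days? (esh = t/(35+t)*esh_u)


esh(84) = 84 / (35 + 84) * 700
= 84 / 119 * 700
= 494.1 microstrain

494.1


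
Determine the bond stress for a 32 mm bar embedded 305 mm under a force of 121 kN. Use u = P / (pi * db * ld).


u = P / (pi * db * ld)
= 121 * 1000 / (pi * 32 * 305)
= 3.946 MPa

3.946


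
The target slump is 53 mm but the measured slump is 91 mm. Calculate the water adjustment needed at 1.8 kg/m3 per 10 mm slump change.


Difference = 53 - 91 = -38 mm
Water adjustment = -38 * 1.8 / 10 = -6.8 kg/m3

-6.8


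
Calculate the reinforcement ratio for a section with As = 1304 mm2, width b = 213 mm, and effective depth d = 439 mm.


rho = As / (b * d)
= 1304 / (213 * 439)
= 0.0139

0.0139


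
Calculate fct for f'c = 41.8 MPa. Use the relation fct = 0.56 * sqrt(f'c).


fct = 0.56 * sqrt(41.8)
= 0.56 * 6.465
= 3.621 MPa

3.621


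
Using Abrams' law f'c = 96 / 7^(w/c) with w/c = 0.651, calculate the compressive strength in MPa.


f'c = 96 / 7^0.651
= 96 / 3.549
= 27.05 MPa

27.05


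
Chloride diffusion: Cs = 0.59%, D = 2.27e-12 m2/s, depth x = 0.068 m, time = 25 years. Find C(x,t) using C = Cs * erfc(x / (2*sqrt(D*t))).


t_seconds = 25 * 365.25 * 24 * 3600 = 788940000.0 s
arg = 0.068 / (2 * sqrt(2.27e-12 * 788940000.0))
= 0.8034
erfc(0.8034) = 0.2559
C = 0.59 * 0.2559 = 0.151%

0.151


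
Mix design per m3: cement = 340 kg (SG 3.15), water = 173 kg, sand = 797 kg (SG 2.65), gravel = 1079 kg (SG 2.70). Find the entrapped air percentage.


Vol cement = 340 / (3.15 * 1000) = 0.107937 m3
Vol water = 173 / 1000 = 0.173 m3
Vol sand = 797 / (2.65 * 1000) = 0.300755 m3
Vol gravel = 1079 / (2.70 * 1000) = 0.39963 m3
Total solid + water volume = 0.981321 m3
Air = (1 - 0.981321) * 100 = 1.87%

1.87


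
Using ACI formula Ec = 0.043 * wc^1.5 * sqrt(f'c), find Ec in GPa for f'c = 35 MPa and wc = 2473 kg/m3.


Ec = 0.043 * 2473^1.5 * sqrt(35) / 1000
= 31.29 GPa

31.29


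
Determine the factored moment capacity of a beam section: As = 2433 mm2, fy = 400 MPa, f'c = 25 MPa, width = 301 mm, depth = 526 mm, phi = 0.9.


a = As * fy / (0.85 * f'c * b)
= 2433 * 400 / (0.85 * 25 * 301)
= 152.1517 mm
Mn = As * fy * (d - a/2) / 10^6
= 437.8662 kN-m
phi*Mn = 0.9 * 437.8662 = 394.08 kN-m

394.08


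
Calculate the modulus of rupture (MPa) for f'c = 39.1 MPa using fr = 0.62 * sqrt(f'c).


fr = 0.62 * sqrt(39.1)
= 3.877 MPa

3.877


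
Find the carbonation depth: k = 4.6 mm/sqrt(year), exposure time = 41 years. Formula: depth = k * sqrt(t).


depth = k * sqrt(t)
= 4.6 * sqrt(41)
= 29.45 mm

29.45


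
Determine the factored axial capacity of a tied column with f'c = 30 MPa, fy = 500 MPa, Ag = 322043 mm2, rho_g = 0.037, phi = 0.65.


Ast = rho * Ag = 0.037 * 322043 = 11915.591 mm2
phi*Pn = 0.65 * 0.80 * (0.85 * 30 * (322043 - 11915.591) + 500 * 11915.591) / 1000
= 7210.34 kN

7210.34


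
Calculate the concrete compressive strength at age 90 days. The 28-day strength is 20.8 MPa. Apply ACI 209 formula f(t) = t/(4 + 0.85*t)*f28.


f(90) = 90 / (4 + 0.85 * 90) * 20.8
= 90 / 80.5 * 20.8
= 23.25 MPa

23.25


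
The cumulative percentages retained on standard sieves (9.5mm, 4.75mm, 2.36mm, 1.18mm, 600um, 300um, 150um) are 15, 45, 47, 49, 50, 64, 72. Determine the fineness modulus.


FM = sum(cumulative % retained) / 100
= 342 / 100
= 3.42

3.42


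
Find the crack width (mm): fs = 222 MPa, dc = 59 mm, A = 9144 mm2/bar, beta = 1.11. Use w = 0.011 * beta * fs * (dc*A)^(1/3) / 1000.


w = 0.011 * beta * fs * (dc * A)^(1/3) / 1000
= 0.011 * 1.11 * 222 * (59 * 9144)^(1/3) / 1000
= 0.221 mm

0.221


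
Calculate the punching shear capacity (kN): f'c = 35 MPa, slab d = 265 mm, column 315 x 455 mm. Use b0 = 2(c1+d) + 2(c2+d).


b0 = 2*(315 + 265) + 2*(455 + 265) = 2600 mm
Vc = 0.33 * sqrt(35) * 2600 * 265 / 1000
= 1345.14 kN

1345.14


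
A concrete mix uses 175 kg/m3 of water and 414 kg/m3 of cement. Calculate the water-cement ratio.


w/c = water / cement
w/c = 175 / 414 = 0.423

0.423


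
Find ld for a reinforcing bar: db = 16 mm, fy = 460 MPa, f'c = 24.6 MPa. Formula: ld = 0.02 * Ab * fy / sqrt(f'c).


Ab = pi * 16^2 / 4 = 201.062 mm2
ld = 0.02 * 201.062 * 460 / sqrt(24.6)
= 372.9 mm

372.9


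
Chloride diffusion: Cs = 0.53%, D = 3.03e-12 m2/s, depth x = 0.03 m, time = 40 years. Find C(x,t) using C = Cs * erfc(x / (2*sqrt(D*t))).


t_seconds = 40 * 365.25 * 24 * 3600 = 1262304000.0 s
arg = 0.03 / (2 * sqrt(3.03e-12 * 1262304000.0))
= 0.2425
erfc(0.2425) = 0.7316
C = 0.53 * 0.7316 = 0.3877%

0.3877


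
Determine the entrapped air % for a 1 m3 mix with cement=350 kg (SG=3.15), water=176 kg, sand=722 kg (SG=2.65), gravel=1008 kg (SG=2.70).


Vol cement = 350 / (3.15 * 1000) = 0.111111 m3
Vol water = 176 / 1000 = 0.176 m3
Vol sand = 722 / (2.65 * 1000) = 0.272453 m3
Vol gravel = 1008 / (2.70 * 1000) = 0.373333 m3
Total solid + water volume = 0.932897 m3
Air = (1 - 0.932897) * 100 = 6.71%

6.71


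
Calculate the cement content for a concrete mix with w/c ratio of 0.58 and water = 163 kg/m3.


Cement = water / (w/c)
= 163 / 0.58
= 281.0 kg/m3

281.0


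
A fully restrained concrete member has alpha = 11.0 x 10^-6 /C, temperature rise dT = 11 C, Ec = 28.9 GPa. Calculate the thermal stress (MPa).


sigma = alpha * dT * Ec
= 11.0e-6 * 11 * 28.9 * 1000
= 3.497 MPa

3.497


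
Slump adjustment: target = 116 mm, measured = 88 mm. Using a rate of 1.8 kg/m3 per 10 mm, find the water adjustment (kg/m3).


Difference = 116 - 88 = 28 mm
Water adjustment = 28 * 1.8 / 10 = 5.0 kg/m3

5.0


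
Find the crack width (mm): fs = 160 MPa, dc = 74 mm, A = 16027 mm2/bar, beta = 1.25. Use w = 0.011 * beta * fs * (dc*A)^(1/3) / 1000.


w = 0.011 * beta * fs * (dc * A)^(1/3) / 1000
= 0.011 * 1.25 * 160 * (74 * 16027)^(1/3) / 1000
= 0.233 mm

0.233


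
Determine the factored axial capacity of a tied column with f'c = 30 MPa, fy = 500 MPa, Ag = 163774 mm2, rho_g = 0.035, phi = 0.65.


Ast = rho * Ag = 0.035 * 163774 = 5732.09 mm2
phi*Pn = 0.65 * 0.80 * (0.85 * 30 * (163774 - 5732.09) + 500 * 5732.09) / 1000
= 3585.98 kN

3585.98


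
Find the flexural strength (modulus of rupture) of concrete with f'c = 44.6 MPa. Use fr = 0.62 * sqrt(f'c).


fr = 0.62 * sqrt(44.6)
= 4.141 MPa

4.141


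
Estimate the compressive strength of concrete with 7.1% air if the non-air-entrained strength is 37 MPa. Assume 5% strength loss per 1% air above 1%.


Strength loss = (7.1 - 1) * 5 = 30.5%
f'c = 37 * (1 - 30.5/100)
= 25.72 MPa

25.72


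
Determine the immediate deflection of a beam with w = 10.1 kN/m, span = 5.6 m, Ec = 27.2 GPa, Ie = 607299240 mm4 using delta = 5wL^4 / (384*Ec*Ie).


Convert: L = 5.6 m = 5600 mm, Ec = 27.2 GPa = 27200 MPa
delta = 5 * 10.1 * 5600^4 / (384 * 27200 * 607299240)
= 7.83 mm

7.83


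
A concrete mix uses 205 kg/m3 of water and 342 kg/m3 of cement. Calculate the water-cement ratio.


w/c = water / cement
w/c = 205 / 342 = 0.599

0.599


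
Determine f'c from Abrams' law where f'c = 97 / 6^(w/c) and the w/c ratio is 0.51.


f'c = 97 / 6^0.51
= 97 / 2.494
= 38.9 MPa

38.9


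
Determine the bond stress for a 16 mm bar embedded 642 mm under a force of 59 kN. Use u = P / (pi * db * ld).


u = P / (pi * db * ld)
= 59 * 1000 / (pi * 16 * 642)
= 1.828 MPa

1.828


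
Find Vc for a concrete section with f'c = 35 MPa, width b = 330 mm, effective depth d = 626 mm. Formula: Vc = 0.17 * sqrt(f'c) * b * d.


Vc = 0.17 * sqrt(35) * 330 * 626 / 1000
= 207.76 kN

207.76


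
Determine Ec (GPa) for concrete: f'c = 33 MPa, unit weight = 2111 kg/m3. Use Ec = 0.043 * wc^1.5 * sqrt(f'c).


Ec = 0.043 * 2111^1.5 * sqrt(33) / 1000
= 23.96 GPa

23.96


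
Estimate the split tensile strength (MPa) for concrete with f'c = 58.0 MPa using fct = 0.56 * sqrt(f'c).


fct = 0.56 * sqrt(58.0)
= 0.56 * 7.616
= 4.265 MPa

4.265


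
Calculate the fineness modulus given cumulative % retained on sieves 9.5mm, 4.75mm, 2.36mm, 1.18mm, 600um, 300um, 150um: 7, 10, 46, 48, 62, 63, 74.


FM = sum(cumulative % retained) / 100
= 310 / 100
= 3.1

3.1


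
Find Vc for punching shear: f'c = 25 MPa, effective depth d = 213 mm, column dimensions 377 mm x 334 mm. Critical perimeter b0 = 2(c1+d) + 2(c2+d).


b0 = 2*(377 + 213) + 2*(334 + 213) = 2274 mm
Vc = 0.33 * sqrt(25) * 2274 * 213 / 1000
= 799.2 kN

799.2


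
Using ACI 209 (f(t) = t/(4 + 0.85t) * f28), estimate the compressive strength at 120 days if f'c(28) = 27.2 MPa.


f(120) = 120 / (4 + 0.85 * 120) * 27.2
= 120 / 106.0 * 27.2
= 30.79 MPa

30.79


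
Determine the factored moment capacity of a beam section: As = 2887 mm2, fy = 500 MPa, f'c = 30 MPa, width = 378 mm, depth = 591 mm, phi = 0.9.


a = As * fy / (0.85 * f'c * b)
= 2887 * 500 / (0.85 * 30 * 378)
= 149.7562 mm
Mn = As * fy * (d - a/2) / 10^6
= 745.022 kN-m
phi*Mn = 0.9 * 745.022 = 670.52 kN-m

670.52


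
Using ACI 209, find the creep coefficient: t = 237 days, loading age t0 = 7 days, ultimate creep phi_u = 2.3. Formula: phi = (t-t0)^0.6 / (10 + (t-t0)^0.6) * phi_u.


dt = 237 - 7 = 230
phi = 230^0.6 / (10 + 230^0.6) * 2.3
= 1.663

1.663


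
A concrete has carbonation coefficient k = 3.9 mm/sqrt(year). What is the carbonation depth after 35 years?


depth = k * sqrt(t)
= 3.9 * sqrt(35)
= 23.07 mm

23.07


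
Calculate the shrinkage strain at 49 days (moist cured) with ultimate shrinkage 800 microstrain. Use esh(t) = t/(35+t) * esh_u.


esh(49) = 49 / (35 + 49) * 800
= 49 / 84 * 800
= 466.7 microstrain

466.7


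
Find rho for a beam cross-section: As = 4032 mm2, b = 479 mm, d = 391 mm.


rho = As / (b * d)
= 4032 / (479 * 391)
= 0.0215

0.0215


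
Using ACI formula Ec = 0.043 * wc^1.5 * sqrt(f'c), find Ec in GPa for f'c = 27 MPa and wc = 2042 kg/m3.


Ec = 0.043 * 2042^1.5 * sqrt(27) / 1000
= 20.62 GPa

20.62


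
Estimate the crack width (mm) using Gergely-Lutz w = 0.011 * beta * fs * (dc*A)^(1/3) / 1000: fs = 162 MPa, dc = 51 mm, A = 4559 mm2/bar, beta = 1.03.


w = 0.011 * beta * fs * (dc * A)^(1/3) / 1000
= 0.011 * 1.03 * 162 * (51 * 4559)^(1/3) / 1000
= 0.113 mm

0.113


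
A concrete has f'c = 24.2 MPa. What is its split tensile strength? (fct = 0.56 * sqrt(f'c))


fct = 0.56 * sqrt(24.2)
= 0.56 * 4.919
= 2.755 MPa

2.755


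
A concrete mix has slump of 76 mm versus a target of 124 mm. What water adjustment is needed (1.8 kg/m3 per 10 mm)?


Difference = 124 - 76 = 48 mm
Water adjustment = 48 * 1.8 / 10 = 8.6 kg/m3

8.6


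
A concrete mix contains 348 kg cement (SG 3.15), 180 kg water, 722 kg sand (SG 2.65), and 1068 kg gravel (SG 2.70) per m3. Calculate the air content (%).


Vol cement = 348 / (3.15 * 1000) = 0.110476 m3
Vol water = 180 / 1000 = 0.18 m3
Vol sand = 722 / (2.65 * 1000) = 0.272453 m3
Vol gravel = 1068 / (2.70 * 1000) = 0.395556 m3
Total solid + water volume = 0.958485 m3
Air = (1 - 0.958485) * 100 = 4.15%

4.15


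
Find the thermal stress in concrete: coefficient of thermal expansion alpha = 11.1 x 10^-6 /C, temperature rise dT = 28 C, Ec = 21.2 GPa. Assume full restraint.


sigma = alpha * dT * Ec
= 11.1e-6 * 28 * 21.2 * 1000
= 6.589 MPa

6.589


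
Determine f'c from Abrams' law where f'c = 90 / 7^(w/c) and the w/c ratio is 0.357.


f'c = 90 / 7^0.357
= 90 / 2.003
= 44.93 MPa

44.93


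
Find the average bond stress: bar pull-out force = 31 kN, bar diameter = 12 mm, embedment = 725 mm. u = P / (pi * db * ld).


u = P / (pi * db * ld)
= 31 * 1000 / (pi * 12 * 725)
= 1.134 MPa

1.134


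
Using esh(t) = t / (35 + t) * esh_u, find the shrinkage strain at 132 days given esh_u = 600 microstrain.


esh(132) = 132 / (35 + 132) * 600
= 132 / 167 * 600
= 474.3 microstrain

474.3


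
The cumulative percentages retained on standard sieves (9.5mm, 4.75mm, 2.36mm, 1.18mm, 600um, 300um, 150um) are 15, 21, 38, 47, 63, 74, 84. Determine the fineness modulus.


FM = sum(cumulative % retained) / 100
= 342 / 100
= 3.42

3.42


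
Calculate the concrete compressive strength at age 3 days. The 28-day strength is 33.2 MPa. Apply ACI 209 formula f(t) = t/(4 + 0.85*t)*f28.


f(3) = 3 / (4 + 0.85 * 3) * 33.2
= 3 / 6.55 * 33.2
= 15.21 MPa

15.21


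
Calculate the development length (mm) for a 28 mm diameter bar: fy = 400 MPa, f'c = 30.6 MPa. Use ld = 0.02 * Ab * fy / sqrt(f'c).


Ab = pi * 28^2 / 4 = 615.752 mm2
ld = 0.02 * 615.752 * 400 / sqrt(30.6)
= 890.5 mm

890.5


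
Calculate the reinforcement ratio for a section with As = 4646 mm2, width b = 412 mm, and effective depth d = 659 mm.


rho = As / (b * d)
= 4646 / (412 * 659)
= 0.0171

0.0171


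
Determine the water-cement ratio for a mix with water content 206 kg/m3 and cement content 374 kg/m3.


w/c = water / cement
w/c = 206 / 374 = 0.551

0.551


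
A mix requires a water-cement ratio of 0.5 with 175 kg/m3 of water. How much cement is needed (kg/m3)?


Cement = water / (w/c)
= 175 / 0.5
= 350.0 kg/m3

350.0


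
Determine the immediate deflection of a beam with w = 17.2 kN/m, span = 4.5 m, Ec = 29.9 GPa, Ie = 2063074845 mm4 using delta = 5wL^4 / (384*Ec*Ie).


Convert: L = 4.5 m = 4500 mm, Ec = 29.9 GPa = 29900 MPa
delta = 5 * 17.2 * 4500^4 / (384 * 29900 * 2063074845)
= 1.49 mm

1.49


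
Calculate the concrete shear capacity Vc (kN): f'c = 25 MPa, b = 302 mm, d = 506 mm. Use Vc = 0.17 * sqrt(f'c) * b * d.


Vc = 0.17 * sqrt(25) * 302 * 506 / 1000
= 129.89 kN

129.89


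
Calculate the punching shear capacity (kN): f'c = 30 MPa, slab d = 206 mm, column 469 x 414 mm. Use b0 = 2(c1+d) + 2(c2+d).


b0 = 2*(469 + 206) + 2*(414 + 206) = 2590 mm
Vc = 0.33 * sqrt(30) * 2590 * 206 / 1000
= 964.37 kN

964.37


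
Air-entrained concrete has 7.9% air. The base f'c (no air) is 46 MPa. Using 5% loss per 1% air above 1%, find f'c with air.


Strength loss = (7.9 - 1) * 5 = 34.5%
f'c = 46 * (1 - 34.5/100)
= 30.13 MPa

30.13


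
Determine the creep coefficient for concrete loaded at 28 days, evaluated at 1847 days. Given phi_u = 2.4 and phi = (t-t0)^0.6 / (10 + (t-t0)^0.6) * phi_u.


dt = 1847 - 28 = 1819
phi = 1819^0.6 / (10 + 1819^0.6) * 2.4
= 2.161

2.161


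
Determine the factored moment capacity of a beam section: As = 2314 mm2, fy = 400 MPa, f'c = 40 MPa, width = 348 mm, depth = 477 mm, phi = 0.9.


a = As * fy / (0.85 * f'c * b)
= 2314 * 400 / (0.85 * 40 * 348)
= 78.2285 mm
Mn = As * fy * (d - a/2) / 10^6
= 405.307 kN-m
phi*Mn = 0.9 * 405.307 = 364.78 kN-m

364.78


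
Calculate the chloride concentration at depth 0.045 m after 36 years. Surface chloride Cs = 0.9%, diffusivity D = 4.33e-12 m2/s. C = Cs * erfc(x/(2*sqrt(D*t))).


t_seconds = 36 * 365.25 * 24 * 3600 = 1136073600.0 s
arg = 0.045 / (2 * sqrt(4.33e-12 * 1136073600.0))
= 0.3208
erfc(0.3208) = 0.6501
C = 0.9 * 0.6501 = 0.5851%

0.5851


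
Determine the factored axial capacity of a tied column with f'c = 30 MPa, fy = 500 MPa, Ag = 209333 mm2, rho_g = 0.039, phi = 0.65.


Ast = rho * Ag = 0.039 * 209333 = 8163.987 mm2
phi*Pn = 0.65 * 0.80 * (0.85 * 30 * (209333 - 8163.987) + 500 * 8163.987) / 1000
= 4790.14 kN

4790.14


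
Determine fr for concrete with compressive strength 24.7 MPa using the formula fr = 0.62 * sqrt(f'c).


fr = 0.62 * sqrt(24.7)
= 3.081 MPa

3.081


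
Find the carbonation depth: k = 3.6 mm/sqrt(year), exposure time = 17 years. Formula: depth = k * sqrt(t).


depth = k * sqrt(t)
= 3.6 * sqrt(17)
= 14.84 mm

14.84


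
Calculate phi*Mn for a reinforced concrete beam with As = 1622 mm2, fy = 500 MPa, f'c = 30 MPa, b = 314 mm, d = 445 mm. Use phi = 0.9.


a = As * fy / (0.85 * f'c * b)
= 1622 * 500 / (0.85 * 30 * 314)
= 101.2864 mm
Mn = As * fy * (d - a/2) / 10^6
= 319.8234 kN-m
phi*Mn = 0.9 * 319.8234 = 287.84 kN-m

287.84
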